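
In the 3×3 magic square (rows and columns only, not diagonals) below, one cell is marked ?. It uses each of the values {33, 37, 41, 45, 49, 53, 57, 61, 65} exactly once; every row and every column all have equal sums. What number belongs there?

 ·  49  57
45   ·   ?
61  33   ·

37

The 9 entries sum to 441, so each line sums to 441/3 = 147.
The remaining cell in row 1 is (1,1) = 147 − 106 = 41.
Row 3 needs 147; the known cells sum to 94, so (3,3) = 53.
From column 2, 147 − (49 + 33) gives (2,2) = 65.
Column 3 needs 147; the known cells sum to 110, so (2,3) = 37.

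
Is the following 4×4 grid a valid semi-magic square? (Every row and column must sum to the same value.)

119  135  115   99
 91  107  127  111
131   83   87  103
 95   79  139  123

Row 1: 119 + 135 + 115 + 99 = 468.
Row 2: 91 + 107 + 127 + 111 = 436.
Row 3: 131 + 83 + 87 + 103 = 404.
Row 4: 95 + 79 + 139 + 123 = 436.
Column 1: 119 + 91 + 131 + 95 = 436.
Column 2: 135 + 107 + 83 + 79 = 404.
Column 3: 115 + 127 + 87 + 139 = 468.
Column 4: 99 + 111 + 103 + 123 = 436.

No — row 3 sums to 404 but row 1 sums to 468.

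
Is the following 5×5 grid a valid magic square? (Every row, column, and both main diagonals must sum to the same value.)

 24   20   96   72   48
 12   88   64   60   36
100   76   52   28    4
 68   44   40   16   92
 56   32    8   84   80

Yes

Row 1: 24 + 20 + 96 + 72 + 48 = 260.
Row 2: 12 + 88 + 64 + 60 + 36 = 260.
Row 3: 100 + 76 + 52 + 28 + 4 = 260.
Row 4: 68 + 44 + 40 + 16 + 92 = 260.
Row 5: 56 + 32 + 8 + 84 + 80 = 260.
Column 1: 24 + 12 + 100 + 68 + 56 = 260.
Column 2: 20 + 88 + 76 + 44 + 32 = 260.
Column 3: 96 + 64 + 52 + 40 + 8 = 260.
Column 4: 72 + 60 + 28 + 16 + 84 = 260.
Column 5: 48 + 36 + 4 + 92 + 80 = 260.
Main diagonal: 24 + 88 + 52 + 16 + 80 = 260.
Anti-diagonal: 48 + 60 + 52 + 44 + 56 = 260.
All lines sum to 260.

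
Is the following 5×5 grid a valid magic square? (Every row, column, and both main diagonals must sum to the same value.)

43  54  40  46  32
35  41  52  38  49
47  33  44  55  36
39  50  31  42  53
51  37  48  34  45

Yes

Row 1: 43 + 54 + 40 + 46 + 32 = 215.
Row 2: 35 + 41 + 52 + 38 + 49 = 215.
Row 3: 47 + 33 + 44 + 55 + 36 = 215.
Row 4: 39 + 50 + 31 + 42 + 53 = 215.
Row 5: 51 + 37 + 48 + 34 + 45 = 215.
Column 1: 43 + 35 + 47 + 39 + 51 = 215.
Column 2: 54 + 41 + 33 + 50 + 37 = 215.
Column 3: 40 + 52 + 44 + 31 + 48 = 215.
Column 4: 46 + 38 + 55 + 42 + 34 = 215.
Column 5: 32 + 49 + 36 + 53 + 45 = 215.
Main diagonal: 43 + 41 + 44 + 42 + 45 = 215.
Anti-diagonal: 32 + 38 + 44 + 50 + 51 = 215.
All lines sum to 215.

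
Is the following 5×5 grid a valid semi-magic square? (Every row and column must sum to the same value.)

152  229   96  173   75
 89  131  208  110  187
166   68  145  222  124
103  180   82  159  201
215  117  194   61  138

Yes

Row 1: 152 + 229 + 96 + 173 + 75 = 725.
Row 2: 89 + 131 + 208 + 110 + 187 = 725.
Row 3: 166 + 68 + 145 + 222 + 124 = 725.
Row 4: 103 + 180 + 82 + 159 + 201 = 725.
Row 5: 215 + 117 + 194 + 61 + 138 = 725.
Column 1: 152 + 89 + 166 + 103 + 215 = 725.
Column 2: 229 + 131 + 68 + 180 + 117 = 725.
Column 3: 96 + 208 + 145 + 82 + 194 = 725.
Column 4: 173 + 110 + 222 + 159 + 61 = 725.
Column 5: 75 + 187 + 124 + 201 + 138 = 725.
All lines sum to 725.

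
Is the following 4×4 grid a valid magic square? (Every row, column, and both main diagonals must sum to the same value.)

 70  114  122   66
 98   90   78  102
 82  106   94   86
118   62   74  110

Row 1: 70 + 114 + 122 + 66 = 372.
Row 2: 98 + 90 + 78 + 102 = 368.
Row 3: 82 + 106 + 94 + 86 = 368.
Row 4: 118 + 62 + 74 + 110 = 364.
Column 1: 70 + 98 + 82 + 118 = 368.
Column 2: 114 + 90 + 106 + 62 = 372.
Column 3: 122 + 78 + 94 + 74 = 368.
Column 4: 66 + 102 + 86 + 110 = 364.
Main diagonal: 70 + 90 + 94 + 110 = 364.
Anti-diagonal: 66 + 78 + 106 + 118 = 368.

No — column 4 sums to 364 but column 1 sums to 368.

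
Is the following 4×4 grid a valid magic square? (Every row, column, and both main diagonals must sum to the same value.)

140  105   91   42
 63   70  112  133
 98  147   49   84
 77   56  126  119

Row 1: 140 + 105 + 91 + 42 = 378.
Row 2: 63 + 70 + 112 + 133 = 378.
Row 3: 98 + 147 + 49 + 84 = 378.
Row 4: 77 + 56 + 126 + 119 = 378.
Column 1: 140 + 63 + 98 + 77 = 378.
Column 2: 105 + 70 + 147 + 56 = 378.
Column 3: 91 + 112 + 49 + 126 = 378.
Column 4: 42 + 133 + 84 + 119 = 378.
Main diagonal: 140 + 70 + 49 + 119 = 378.
Anti-diagonal: 42 + 112 + 147 + 77 = 378.
All lines sum to 378.

Yes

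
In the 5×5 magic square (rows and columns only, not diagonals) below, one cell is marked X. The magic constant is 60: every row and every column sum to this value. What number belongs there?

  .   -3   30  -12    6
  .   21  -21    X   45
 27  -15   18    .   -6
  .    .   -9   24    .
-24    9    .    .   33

12

Row 1 must total 60; the given cells sum to 21, so (1,1) = 39.
The remaining cell in row 3 is (3,4) = 60 − 24 = 36.
Column 2: -3 + 21 + (-15) + 9 + ? = 60, so (4,2) = 48.
Column 3 must total 60; the given cells sum to 18, so (5,3) = 42.
From column 5, 60 − (6 + 45 + (-6) + 33) gives (4,5) = -18.
Using row 4: 48 + (-9) + 24 + (-18) + ? → (4,1) = 60 − 45 = 15.
Row 5 must total 60; the given cells sum to 60, so (5,4) = 0.
Column 1 must total 60; the given cells sum to 57, so (2,1) = 3.
The remaining cell in column 4 is (2,4) = 60 − 48 = 12.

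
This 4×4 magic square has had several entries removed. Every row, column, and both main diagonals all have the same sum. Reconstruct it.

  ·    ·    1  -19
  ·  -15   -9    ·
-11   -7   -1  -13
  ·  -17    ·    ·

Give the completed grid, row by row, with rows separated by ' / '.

-21 7 1 -19 / -3 -15 -9 -5 / -11 -7 -1 -13 / 3 -17 -23 5

Row 3 is already complete: -11 + -7 + -1 + -13 = -32, so that is the magic constant.
Using column 2: -15 + (-7) + (-17) + ? → (1,2) = -32 − (-39) = 7.
Column 3 needs -32; the known cells sum to -9, so (4,3) = -23.
Anti-diagonal needs -32; the known cells sum to -35, so (4,1) = 3.
The remaining cell in row 1 is (1,1) = -32 − (-11) = -21.
From row 4, -32 − (3 + (-17) + (-23)) gives (4,4) = 5.
Using column 1: -21 + (-11) + 3 + ? → (2,1) = -32 − (-29) = -3.
Column 4 needs -32; the known cells sum to -27, so (2,4) = -5.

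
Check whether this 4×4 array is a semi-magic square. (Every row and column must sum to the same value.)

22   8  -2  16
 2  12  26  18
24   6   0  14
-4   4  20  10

No — column 2 sums to 30 but column 4 sums to 58.

Row 1: 22 + 8 + (-2) + 16 = 44.
Row 2: 2 + 12 + 26 + 18 = 58.
Row 3: 24 + 6 + 0 + 14 = 44.
Row 4: -4 + 4 + 20 + 10 = 30.
Column 1: 22 + 2 + 24 + (-4) = 44.
Column 2: 8 + 12 + 6 + 4 = 30.
Column 3: -2 + 26 + 0 + 20 = 44.
Column 4: 16 + 18 + 14 + 10 = 58.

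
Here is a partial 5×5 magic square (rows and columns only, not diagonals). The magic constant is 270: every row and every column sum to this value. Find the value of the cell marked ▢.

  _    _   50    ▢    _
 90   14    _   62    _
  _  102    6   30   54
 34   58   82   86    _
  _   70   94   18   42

From row 3, 270 − (102 + 6 + 30 + 54) gives (3,1) = 78.
Row 4: 34 + 58 + 82 + 86 + ? = 270, so (4,5) = 10.
From row 5, 270 − (70 + 94 + 18 + 42) gives (5,1) = 46.
Using column 1: 90 + 78 + 34 + 46 + ? → (1,1) = 270 − 248 = 22.
Column 2 must total 270; the given cells sum to 244, so (1,2) = 26.
Using column 3: 50 + 6 + 82 + 94 + ? → (2,3) = 270 − 232 = 38.
The remaining cell in column 4 is (1,4) = 270 − 196 = 74.

74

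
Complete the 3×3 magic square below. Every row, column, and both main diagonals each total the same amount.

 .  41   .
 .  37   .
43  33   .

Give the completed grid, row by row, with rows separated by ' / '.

39 41 31 / 29 37 45 / 43 33 35

Column 2 is already complete: 41 + 37 + 33 = 111, so that is the magic constant.
The remaining cell in row 3 is (3,3) = 111 − 76 = 35.
Main diagonal must total 111; the given cells sum to 72, so (1,1) = 39.
Anti-diagonal: 37 + 43 + ? = 111, so (1,3) = 31.
From column 1, 111 − (39 + 43) gives (2,1) = 29.
Column 3: 31 + 35 + ? = 111, so (2,3) = 45.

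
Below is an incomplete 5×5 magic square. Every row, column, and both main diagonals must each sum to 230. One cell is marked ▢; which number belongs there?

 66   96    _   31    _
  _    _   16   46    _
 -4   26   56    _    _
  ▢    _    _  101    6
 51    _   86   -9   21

11

The remaining cell in row 5 is (5,2) = 230 − 149 = 81.
Using column 4: 31 + 46 + 101 + (-9) + ? → (3,4) = 230 − 169 = 61.
The remaining cell in main diagonal is (2,2) = 230 − 244 = -14.
Row 3 needs 230; the known cells sum to 139, so (3,5) = 91.
Column 2 needs 230; the known cells sum to 189, so (4,2) = 41.
The remaining cell in anti-diagonal is (1,5) = 230 − 194 = 36.
The remaining cell in row 1 is (1,3) = 230 − 229 = 1.
Column 3 must total 230; the given cells sum to 159, so (4,3) = 71.
Column 5: 36 + 91 + 6 + 21 + ? = 230, so (2,5) = 76.
The remaining cell in row 2 is (2,1) = 230 − 124 = 106.
Using row 4: 41 + 71 + 101 + 6 + ? → (4,1) = 230 − 219 = 11.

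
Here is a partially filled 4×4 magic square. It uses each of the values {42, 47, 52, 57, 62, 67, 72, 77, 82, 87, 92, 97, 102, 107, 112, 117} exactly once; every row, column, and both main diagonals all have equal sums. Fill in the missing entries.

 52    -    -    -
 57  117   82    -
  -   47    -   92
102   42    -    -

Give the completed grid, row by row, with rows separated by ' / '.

The 16 entries sum to 1272, so each line sums to 1272/4 = 318.
Row 2 needs 318; the known cells sum to 256, so (2,4) = 62.
Column 1 must total 318; the given cells sum to 211, so (3,1) = 107.
Column 2 needs 318; the known cells sum to 206, so (1,2) = 112.
Anti-diagonal needs 318; the known cells sum to 231, so (1,4) = 87.
The remaining cell in row 1 is (1,3) = 318 − 251 = 67.
Row 3: 107 + 47 + 92 + ? = 318, so (3,3) = 72.
From column 3, 318 − (67 + 82 + 72) gives (4,3) = 97.
From column 4, 318 − (87 + 62 + 92) gives (4,4) = 77.

52 112 67 87 / 57 117 82 62 / 107 47 72 92 / 102 42 97 77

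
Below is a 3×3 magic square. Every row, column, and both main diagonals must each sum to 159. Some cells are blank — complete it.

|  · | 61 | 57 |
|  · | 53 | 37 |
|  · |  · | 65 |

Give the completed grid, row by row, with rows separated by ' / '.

Using row 1: 61 + 57 + ? → (1,1) = 159 − 118 = 41.
Row 2 must total 159; the given cells sum to 90, so (2,1) = 69.
Column 1 must total 159; the given cells sum to 110, so (3,1) = 49.
The remaining cell in column 2 is (3,2) = 159 − 114 = 45.

41 61 57 / 69 53 37 / 49 45 65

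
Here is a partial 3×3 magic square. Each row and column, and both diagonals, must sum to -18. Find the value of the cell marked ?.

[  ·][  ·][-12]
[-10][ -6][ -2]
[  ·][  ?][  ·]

-14

Using column 3: -12 + (-2) + ? → (3,3) = -18 − (-14) = -4.
Main diagonal needs -18; the known cells sum to -10, so (1,1) = -8.
Anti-diagonal needs -18; the known cells sum to -18, so (3,1) = 0.
Row 1: -8 + (-12) + ? = -18, so (1,2) = 2.
Row 3 must total -18; the given cells sum to -4, so (3,2) = -14.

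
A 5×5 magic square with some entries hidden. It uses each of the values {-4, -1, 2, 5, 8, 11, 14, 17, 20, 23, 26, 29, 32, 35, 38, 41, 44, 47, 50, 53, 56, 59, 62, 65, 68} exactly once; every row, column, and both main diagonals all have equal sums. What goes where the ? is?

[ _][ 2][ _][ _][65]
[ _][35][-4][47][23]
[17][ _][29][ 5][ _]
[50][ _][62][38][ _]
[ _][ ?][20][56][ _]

The 25 entries sum to 800, so each line sums to 800/5 = 160.
Row 2: 35 + (-4) + 47 + 23 + ? = 160, so (2,1) = 59.
Using column 3: -4 + 29 + 62 + 20 + ? → (1,3) = 160 − 107 = 53.
Column 4 needs 160; the known cells sum to 146, so (1,4) = 14.
Row 1: 2 + 53 + 14 + 65 + ? = 160, so (1,1) = 26.
Column 1 needs 160; the known cells sum to 152, so (5,1) = 8.
Main diagonal needs 160; the known cells sum to 128, so (5,5) = 32.
Anti-diagonal: 65 + 47 + 29 + 8 + ? = 160, so (4,2) = 11.
Using row 4: 50 + 11 + 62 + 38 + ? → (4,5) = 160 − 161 = -1.
Row 5 must total 160; the given cells sum to 116, so (5,2) = 44.

44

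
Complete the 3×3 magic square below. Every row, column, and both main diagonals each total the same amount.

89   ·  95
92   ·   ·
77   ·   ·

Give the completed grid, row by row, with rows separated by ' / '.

89 74 95 / 92 86 80 / 77 98 83

Column 1 is already complete: 89 + 92 + 77 = 258, so that is the magic constant.
Row 1 must total 258; the given cells sum to 184, so (1,2) = 74.
The remaining cell in anti-diagonal is (2,2) = 258 − 172 = 86.
From row 2, 258 − (92 + 86) gives (2,3) = 80.
The remaining cell in column 2 is (3,2) = 258 − 160 = 98.
Column 3 needs 258; the known cells sum to 175, so (3,3) = 83.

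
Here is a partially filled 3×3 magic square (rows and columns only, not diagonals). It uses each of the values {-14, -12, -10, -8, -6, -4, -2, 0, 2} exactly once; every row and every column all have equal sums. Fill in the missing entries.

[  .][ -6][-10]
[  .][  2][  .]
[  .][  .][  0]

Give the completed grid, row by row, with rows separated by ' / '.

The 9 entries sum to -54, so each line sums to -54/3 = -18.
The remaining cell in row 1 is (1,1) = -18 − (-16) = -2.
Using column 2: -6 + 2 + ? → (3,2) = -18 − (-4) = -14.
Column 3 needs -18; the known cells sum to -10, so (2,3) = -8.
Row 2 must total -18; the given cells sum to -6, so (2,1) = -12.
The remaining cell in row 3 is (3,1) = -18 − (-14) = -4.

-2 -6 -10 / -12 2 -8 / -4 -14 0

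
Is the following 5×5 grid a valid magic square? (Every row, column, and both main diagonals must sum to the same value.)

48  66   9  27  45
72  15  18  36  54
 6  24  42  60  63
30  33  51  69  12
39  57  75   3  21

Row 1: 48 + 66 + 9 + 27 + 45 = 195.
Row 2: 72 + 15 + 18 + 36 + 54 = 195.
Row 3: 6 + 24 + 42 + 60 + 63 = 195.
Row 4: 30 + 33 + 51 + 69 + 12 = 195.
Row 5: 39 + 57 + 75 + 3 + 21 = 195.
Column 1: 48 + 72 + 6 + 30 + 39 = 195.
Column 2: 66 + 15 + 24 + 33 + 57 = 195.
Column 3: 9 + 18 + 42 + 51 + 75 = 195.
Column 4: 27 + 36 + 60 + 69 + 3 = 195.
Column 5: 45 + 54 + 63 + 12 + 21 = 195.
Main diagonal: 48 + 15 + 42 + 69 + 21 = 195.
Anti-diagonal: 45 + 36 + 42 + 33 + 39 = 195.
All lines sum to 195.

Yes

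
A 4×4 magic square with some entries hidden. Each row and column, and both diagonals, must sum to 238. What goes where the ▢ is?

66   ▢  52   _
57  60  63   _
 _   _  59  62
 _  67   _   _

55

Row 2 needs 238; the known cells sum to 180, so (2,4) = 58.
Column 3 must total 238; the given cells sum to 174, so (4,3) = 64.
Using main diagonal: 66 + 60 + 59 + ? → (4,4) = 238 − 185 = 53.
Row 4: 67 + 64 + 53 + ? = 238, so (4,1) = 54.
Using column 1: 66 + 57 + 54 + ? → (3,1) = 238 − 177 = 61.
Column 4 must total 238; the given cells sum to 173, so (1,4) = 65.
The remaining cell in anti-diagonal is (3,2) = 238 − 182 = 56.
Using row 1: 66 + 52 + 65 + ? → (1,2) = 238 − 183 = 55.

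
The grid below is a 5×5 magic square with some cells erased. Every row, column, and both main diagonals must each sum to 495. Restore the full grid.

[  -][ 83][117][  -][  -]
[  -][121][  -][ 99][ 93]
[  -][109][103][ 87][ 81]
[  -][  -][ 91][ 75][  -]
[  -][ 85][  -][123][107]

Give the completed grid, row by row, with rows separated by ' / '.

Row 3 needs 495; the known cells sum to 380, so (3,1) = 115.
Column 2 needs 495; the known cells sum to 398, so (4,2) = 97.
Column 4 must total 495; the given cells sum to 384, so (1,4) = 111.
Main diagonal must total 495; the given cells sum to 406, so (1,1) = 89.
Row 1: 89 + 83 + 117 + 111 + ? = 495, so (1,5) = 95.
Using column 5: 95 + 93 + 81 + 107 + ? → (4,5) = 495 − 376 = 119.
Using anti-diagonal: 95 + 99 + 103 + 97 + ? → (5,1) = 495 − 394 = 101.
From row 4, 495 − (97 + 91 + 75 + 119) gives (4,1) = 113.
Row 5 must total 495; the given cells sum to 416, so (5,3) = 79.
Column 1 must total 495; the given cells sum to 418, so (2,1) = 77.
Column 3 must total 495; the given cells sum to 390, so (2,3) = 105.

89 83 117 111 95 / 77 121 105 99 93 / 115 109 103 87 81 / 113 97 91 75 119 / 101 85 79 123 107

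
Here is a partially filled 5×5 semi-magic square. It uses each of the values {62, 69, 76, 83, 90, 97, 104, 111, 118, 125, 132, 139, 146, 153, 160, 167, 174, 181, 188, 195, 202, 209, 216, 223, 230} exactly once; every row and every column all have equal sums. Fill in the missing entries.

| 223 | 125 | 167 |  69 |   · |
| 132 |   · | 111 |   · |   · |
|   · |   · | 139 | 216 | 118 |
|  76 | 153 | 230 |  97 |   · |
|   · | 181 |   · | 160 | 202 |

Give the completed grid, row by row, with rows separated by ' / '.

223 125 167 69 146 / 132 209 111 188 90 / 195 62 139 216 118 / 76 153 230 97 174 / 104 181 83 160 202

The 25 entries sum to 3650, so each line sums to 3650/5 = 730.
From row 1, 730 − (223 + 125 + 167 + 69) gives (1,5) = 146.
The remaining cell in row 4 is (4,5) = 730 − 556 = 174.
The remaining cell in column 3 is (5,3) = 730 − 647 = 83.
From column 4, 730 − (69 + 216 + 97 + 160) gives (2,4) = 188.
Column 5 must total 730; the given cells sum to 640, so (2,5) = 90.
Row 2 must total 730; the given cells sum to 521, so (2,2) = 209.
Using row 5: 181 + 83 + 160 + 202 + ? → (5,1) = 730 − 626 = 104.
The remaining cell in column 1 is (3,1) = 730 − 535 = 195.
Column 2 needs 730; the known cells sum to 668, so (3,2) = 62.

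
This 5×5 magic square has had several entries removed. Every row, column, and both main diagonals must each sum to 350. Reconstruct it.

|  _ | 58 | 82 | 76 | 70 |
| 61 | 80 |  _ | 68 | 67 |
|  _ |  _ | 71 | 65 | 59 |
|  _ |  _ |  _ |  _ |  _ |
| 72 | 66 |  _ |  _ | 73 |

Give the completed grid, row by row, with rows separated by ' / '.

64 58 82 76 70 / 61 80 74 68 67 / 78 77 71 65 59 / 75 69 63 62 81 / 72 66 60 79 73

Using row 1: 58 + 82 + 76 + 70 + ? → (1,1) = 350 − 286 = 64.
From row 2, 350 − (61 + 80 + 68 + 67) gives (2,3) = 74.
Column 5 must total 350; the given cells sum to 269, so (4,5) = 81.
Using main diagonal: 64 + 80 + 71 + 73 + ? → (4,4) = 350 − 288 = 62.
Anti-diagonal must total 350; the given cells sum to 281, so (4,2) = 69.
Using column 2: 58 + 80 + 69 + 66 + ? → (3,2) = 350 − 273 = 77.
Column 4: 76 + 68 + 65 + 62 + ? = 350, so (5,4) = 79.
Row 3: 77 + 71 + 65 + 59 + ? = 350, so (3,1) = 78.
From row 5, 350 − (72 + 66 + 79 + 73) gives (5,3) = 60.
Column 1 needs 350; the known cells sum to 275, so (4,1) = 75.
Column 3 must total 350; the given cells sum to 287, so (4,3) = 63.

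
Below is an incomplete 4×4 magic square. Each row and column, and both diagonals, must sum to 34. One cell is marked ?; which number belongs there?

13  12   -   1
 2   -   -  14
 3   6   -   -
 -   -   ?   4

5

Row 1: 13 + 12 + 1 + ? = 34, so (1,3) = 8.
From column 1, 34 − (13 + 2 + 3) gives (4,1) = 16.
From column 4, 34 − (1 + 14 + 4) gives (3,4) = 15.
The remaining cell in anti-diagonal is (2,3) = 34 − 23 = 11.
Row 2: 2 + 11 + 14 + ? = 34, so (2,2) = 7.
From row 3, 34 − (3 + 6 + 15) gives (3,3) = 10.
Column 2: 12 + 7 + 6 + ? = 34, so (4,2) = 9.
Column 3 must total 34; the given cells sum to 29, so (4,3) = 5.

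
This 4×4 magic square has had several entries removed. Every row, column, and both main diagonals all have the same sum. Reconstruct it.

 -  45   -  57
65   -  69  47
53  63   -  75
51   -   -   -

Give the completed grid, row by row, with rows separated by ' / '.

Anti-diagonal is already complete: 57 + 69 + 63 + 51 = 240, so that is the magic constant.
Row 2 needs 240; the known cells sum to 181, so (2,2) = 59.
Row 3: 53 + 63 + 75 + ? = 240, so (3,3) = 49.
The remaining cell in column 1 is (1,1) = 240 − 169 = 71.
The remaining cell in column 2 is (4,2) = 240 − 167 = 73.
Column 4: 57 + 47 + 75 + ? = 240, so (4,4) = 61.
From row 1, 240 − (71 + 45 + 57) gives (1,3) = 67.
Row 4: 51 + 73 + 61 + ? = 240, so (4,3) = 55.

71 45 67 57 / 65 59 69 47 / 53 63 49 75 / 51 73 55 61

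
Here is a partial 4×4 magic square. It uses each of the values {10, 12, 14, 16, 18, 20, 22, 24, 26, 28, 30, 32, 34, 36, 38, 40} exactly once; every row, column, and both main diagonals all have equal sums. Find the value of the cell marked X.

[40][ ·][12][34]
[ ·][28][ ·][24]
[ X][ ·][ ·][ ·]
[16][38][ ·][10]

26

The 16 entries sum to 400, so each line sums to 400/4 = 100.
Row 1 needs 100; the known cells sum to 86, so (1,2) = 14.
The remaining cell in row 4 is (4,3) = 100 − 64 = 36.
Using column 2: 14 + 28 + 38 + ? → (3,2) = 100 − 80 = 20.
Column 4 must total 100; the given cells sum to 68, so (3,4) = 32.
The remaining cell in main diagonal is (3,3) = 100 − 78 = 22.
The remaining cell in anti-diagonal is (2,3) = 100 − 70 = 30.
Row 2 needs 100; the known cells sum to 82, so (2,1) = 18.
Using row 3: 20 + 22 + 32 + ? → (3,1) = 100 − 74 = 26.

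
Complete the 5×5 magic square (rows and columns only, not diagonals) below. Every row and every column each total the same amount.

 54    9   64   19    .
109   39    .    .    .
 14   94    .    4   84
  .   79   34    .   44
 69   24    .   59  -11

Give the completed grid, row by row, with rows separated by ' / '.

Column 2 is already complete: 9 + 39 + 94 + 79 + 24 = 245, so that is the magic constant.
From row 1, 245 − (54 + 9 + 64 + 19) gives (1,5) = 99.
Row 3: 14 + 94 + 4 + 84 + ? = 245, so (3,3) = 49.
Row 5: 69 + 24 + 59 + (-11) + ? = 245, so (5,3) = 104.
Column 1 must total 245; the given cells sum to 246, so (4,1) = -1.
Column 3: 64 + 49 + 34 + 104 + ? = 245, so (2,3) = -6.
Column 5: 99 + 84 + 44 + (-11) + ? = 245, so (2,5) = 29.
Row 2: 109 + 39 + (-6) + 29 + ? = 245, so (2,4) = 74.
Row 4 needs 245; the known cells sum to 156, so (4,4) = 89.

54 9 64 19 99 / 109 39 -6 74 29 / 14 94 49 4 84 / -1 79 34 89 44 / 69 24 104 59 -11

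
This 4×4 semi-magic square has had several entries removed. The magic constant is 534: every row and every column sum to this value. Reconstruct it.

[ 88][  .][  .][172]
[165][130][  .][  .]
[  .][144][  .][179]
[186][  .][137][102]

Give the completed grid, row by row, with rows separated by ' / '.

88 151 123 172 / 165 130 158 81 / 95 144 116 179 / 186 109 137 102

The remaining cell in row 4 is (4,2) = 534 − 425 = 109.
Column 1 needs 534; the known cells sum to 439, so (3,1) = 95.
The remaining cell in column 2 is (1,2) = 534 − 383 = 151.
The remaining cell in column 4 is (2,4) = 534 − 453 = 81.
Row 1 needs 534; the known cells sum to 411, so (1,3) = 123.
Row 2: 165 + 130 + 81 + ? = 534, so (2,3) = 158.
From row 3, 534 − (95 + 144 + 179) gives (3,3) = 116.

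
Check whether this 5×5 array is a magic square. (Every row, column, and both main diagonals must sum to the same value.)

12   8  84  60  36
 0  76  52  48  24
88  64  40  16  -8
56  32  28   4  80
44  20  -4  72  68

Row 1: 12 + 8 + 84 + 60 + 36 = 200.
Row 2: 0 + 76 + 52 + 48 + 24 = 200.
Row 3: 88 + 64 + 40 + 16 + (-8) = 200.
Row 4: 56 + 32 + 28 + 4 + 80 = 200.
Row 5: 44 + 20 + (-4) + 72 + 68 = 200.
Column 1: 12 + 0 + 88 + 56 + 44 = 200.
Column 2: 8 + 76 + 64 + 32 + 20 = 200.
Column 3: 84 + 52 + 40 + 28 + (-4) = 200.
Column 4: 60 + 48 + 16 + 4 + 72 = 200.
Column 5: 36 + 24 + (-8) + 80 + 68 = 200.
Main diagonal: 12 + 76 + 40 + 4 + 68 = 200.
Anti-diagonal: 36 + 48 + 40 + 32 + 44 = 200.
All lines sum to 200.

Yes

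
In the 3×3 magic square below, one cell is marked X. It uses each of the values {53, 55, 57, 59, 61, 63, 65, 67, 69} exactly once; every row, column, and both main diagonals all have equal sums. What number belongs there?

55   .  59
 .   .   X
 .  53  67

57

The 9 entries sum to 549, so each line sums to 549/3 = 183.
From row 1, 183 − (55 + 59) gives (1,2) = 69.
Row 3: 53 + 67 + ? = 183, so (3,1) = 63.
Using column 1: 55 + 63 + ? → (2,1) = 183 − 118 = 65.
Column 2 needs 183; the known cells sum to 122, so (2,2) = 61.
Using column 3: 59 + 67 + ? → (2,3) = 183 − 126 = 57.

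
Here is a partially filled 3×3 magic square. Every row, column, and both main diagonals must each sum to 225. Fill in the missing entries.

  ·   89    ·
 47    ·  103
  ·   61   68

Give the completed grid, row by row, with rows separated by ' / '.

82 89 54 / 47 75 103 / 96 61 68

Row 2: 47 + 103 + ? = 225, so (2,2) = 75.
Row 3 must total 225; the given cells sum to 129, so (3,1) = 96.
From column 1, 225 − (47 + 96) gives (1,1) = 82.
Using column 3: 103 + 68 + ? → (1,3) = 225 − 171 = 54.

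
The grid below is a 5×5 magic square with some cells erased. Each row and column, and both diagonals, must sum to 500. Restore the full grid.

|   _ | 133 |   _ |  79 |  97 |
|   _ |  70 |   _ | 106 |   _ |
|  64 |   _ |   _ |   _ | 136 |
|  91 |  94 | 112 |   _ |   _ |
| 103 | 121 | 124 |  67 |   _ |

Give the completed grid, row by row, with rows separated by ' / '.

Row 5 must total 500; the given cells sum to 415, so (5,5) = 85.
Column 2 must total 500; the given cells sum to 418, so (3,2) = 82.
Anti-diagonal needs 500; the known cells sum to 400, so (3,3) = 100.
Row 3 needs 500; the known cells sum to 382, so (3,4) = 118.
The remaining cell in column 4 is (4,4) = 500 − 370 = 130.
Main diagonal must total 500; the given cells sum to 385, so (1,1) = 115.
The remaining cell in row 1 is (1,3) = 500 − 424 = 76.
From row 4, 500 − (91 + 94 + 112 + 130) gives (4,5) = 73.
Column 1 needs 500; the known cells sum to 373, so (2,1) = 127.
Column 3 must total 500; the given cells sum to 412, so (2,3) = 88.
Column 5 must total 500; the given cells sum to 391, so (2,5) = 109.

115 133 76 79 97 / 127 70 88 106 109 / 64 82 100 118 136 / 91 94 112 130 73 / 103 121 124 67 85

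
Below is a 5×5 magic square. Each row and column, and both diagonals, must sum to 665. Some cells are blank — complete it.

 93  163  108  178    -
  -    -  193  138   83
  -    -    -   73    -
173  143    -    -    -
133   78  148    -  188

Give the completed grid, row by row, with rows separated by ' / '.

93 163 108 178 123 / 153 98 193 138 83 / 113 183 128 73 168 / 173 143 88 158 103 / 133 78 148 118 188

Row 1: 93 + 163 + 108 + 178 + ? = 665, so (1,5) = 123.
Row 5: 133 + 78 + 148 + 188 + ? = 665, so (5,4) = 118.
Using column 4: 178 + 138 + 73 + 118 + ? → (4,4) = 665 − 507 = 158.
From anti-diagonal, 665 − (123 + 138 + 143 + 133) gives (3,3) = 128.
Using column 3: 108 + 193 + 128 + 148 + ? → (4,3) = 665 − 577 = 88.
Using main diagonal: 93 + 128 + 158 + 188 + ? → (2,2) = 665 − 567 = 98.
Row 2: 98 + 193 + 138 + 83 + ? = 665, so (2,1) = 153.
Row 4 needs 665; the known cells sum to 562, so (4,5) = 103.
The remaining cell in column 1 is (3,1) = 665 − 552 = 113.
The remaining cell in column 2 is (3,2) = 665 − 482 = 183.
The remaining cell in column 5 is (3,5) = 665 − 497 = 168.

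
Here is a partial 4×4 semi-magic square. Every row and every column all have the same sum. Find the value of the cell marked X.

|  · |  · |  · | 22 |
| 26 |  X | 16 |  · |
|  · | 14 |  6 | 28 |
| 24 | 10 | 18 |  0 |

Row 4 is complete and sums to 52; that is the magic constant.
Row 3 needs 52; the known cells sum to 48, so (3,1) = 4.
Column 1: 26 + 4 + 24 + ? = 52, so (1,1) = -2.
Using column 3: 16 + 6 + 18 + ? → (1,3) = 52 − 40 = 12.
From column 4, 52 − (22 + 28 + 0) gives (2,4) = 2.
Row 1: -2 + 12 + 22 + ? = 52, so (1,2) = 20.
From row 2, 52 − (26 + 16 + 2) gives (2,2) = 8.

8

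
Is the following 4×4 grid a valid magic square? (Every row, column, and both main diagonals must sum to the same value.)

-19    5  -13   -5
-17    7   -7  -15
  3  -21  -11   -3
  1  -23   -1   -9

Yes

Row 1: -19 + 5 + (-13) + (-5) = -32.
Row 2: -17 + 7 + (-7) + (-15) = -32.
Row 3: 3 + (-21) + (-11) + (-3) = -32.
Row 4: 1 + (-23) + (-1) + (-9) = -32.
Column 1: -19 + (-17) + 3 + 1 = -32.
Column 2: 5 + 7 + (-21) + (-23) = -32.
Column 3: -13 + (-7) + (-11) + (-1) = -32.
Column 4: -5 + (-15) + (-3) + (-9) = -32.
Main diagonal: -19 + 7 + (-11) + (-9) = -32.
Anti-diagonal: -5 + (-7) + (-21) + 1 = -32.
All lines sum to -32.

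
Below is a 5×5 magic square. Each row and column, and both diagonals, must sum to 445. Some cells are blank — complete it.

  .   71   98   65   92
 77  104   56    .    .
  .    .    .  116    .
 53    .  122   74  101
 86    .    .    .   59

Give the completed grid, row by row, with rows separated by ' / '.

119 71 98 65 92 / 77 104 56 83 125 / 110 62 89 116 68 / 53 95 122 74 101 / 86 113 80 107 59

The remaining cell in row 1 is (1,1) = 445 − 326 = 119.
Row 4: 53 + 122 + 74 + 101 + ? = 445, so (4,2) = 95.
Column 1 needs 445; the known cells sum to 335, so (3,1) = 110.
Main diagonal: 119 + 104 + 74 + 59 + ? = 445, so (3,3) = 89.
Using anti-diagonal: 92 + 89 + 95 + 86 + ? → (2,4) = 445 − 362 = 83.
From row 2, 445 − (77 + 104 + 56 + 83) gives (2,5) = 125.
The remaining cell in column 3 is (5,3) = 445 − 365 = 80.
The remaining cell in column 4 is (5,4) = 445 − 338 = 107.
Column 5 needs 445; the known cells sum to 377, so (3,5) = 68.
Row 3: 110 + 89 + 116 + 68 + ? = 445, so (3,2) = 62.
Row 5 must total 445; the given cells sum to 332, so (5,2) = 113.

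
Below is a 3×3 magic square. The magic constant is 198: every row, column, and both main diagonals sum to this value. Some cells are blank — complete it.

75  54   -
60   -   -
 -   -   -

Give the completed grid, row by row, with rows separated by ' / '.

75 54 69 / 60 66 72 / 63 78 57

Using row 1: 75 + 54 + ? → (1,3) = 198 − 129 = 69.
From column 1, 198 − (75 + 60) gives (3,1) = 63.
Using anti-diagonal: 69 + 63 + ? → (2,2) = 198 − 132 = 66.
Row 2 must total 198; the given cells sum to 126, so (2,3) = 72.
The remaining cell in column 2 is (3,2) = 198 − 120 = 78.
Using column 3: 69 + 72 + ? → (3,3) = 198 − 141 = 57.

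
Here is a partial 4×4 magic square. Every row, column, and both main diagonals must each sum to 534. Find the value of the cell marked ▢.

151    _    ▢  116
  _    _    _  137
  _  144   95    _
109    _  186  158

Row 4 must total 534; the given cells sum to 453, so (4,2) = 81.
Column 4 must total 534; the given cells sum to 411, so (3,4) = 123.
Main diagonal: 151 + 95 + 158 + ? = 534, so (2,2) = 130.
The remaining cell in anti-diagonal is (2,3) = 534 − 369 = 165.
The remaining cell in row 2 is (2,1) = 534 − 432 = 102.
Row 3 must total 534; the given cells sum to 362, so (3,1) = 172.
The remaining cell in column 2 is (1,2) = 534 − 355 = 179.
Column 3 must total 534; the given cells sum to 446, so (1,3) = 88.

88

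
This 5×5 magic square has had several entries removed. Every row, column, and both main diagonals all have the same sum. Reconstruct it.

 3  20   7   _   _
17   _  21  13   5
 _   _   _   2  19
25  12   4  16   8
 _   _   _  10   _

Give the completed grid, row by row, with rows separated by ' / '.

Row 4 is already complete: 25 + 12 + 4 + 16 + 8 = 65, so that is the magic constant.
Row 2 must total 65; the given cells sum to 56, so (2,2) = 9.
Column 4 must total 65; the given cells sum to 41, so (1,4) = 24.
Row 1 must total 65; the given cells sum to 54, so (1,5) = 11.
Column 5 needs 65; the known cells sum to 43, so (5,5) = 22.
Main diagonal: 3 + 9 + 16 + 22 + ? = 65, so (3,3) = 15.
From anti-diagonal, 65 − (11 + 13 + 15 + 12) gives (5,1) = 14.
Column 1: 3 + 17 + 25 + 14 + ? = 65, so (3,1) = 6.
Column 3: 7 + 21 + 15 + 4 + ? = 65, so (5,3) = 18.
The remaining cell in row 3 is (3,2) = 65 − 42 = 23.
Row 5 needs 65; the known cells sum to 64, so (5,2) = 1.

3 20 7 24 11 / 17 9 21 13 5 / 6 23 15 2 19 / 25 12 4 16 8 / 14 1 18 10 22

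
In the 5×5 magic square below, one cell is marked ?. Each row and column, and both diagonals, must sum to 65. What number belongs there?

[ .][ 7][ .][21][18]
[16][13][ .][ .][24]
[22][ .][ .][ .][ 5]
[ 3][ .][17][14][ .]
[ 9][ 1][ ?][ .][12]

From column 1, 65 − (16 + 22 + 3 + 9) gives (1,1) = 15.
The remaining cell in column 5 is (4,5) = 65 − 59 = 6.
Main diagonal: 15 + 13 + 14 + 12 + ? = 65, so (3,3) = 11.
From row 1, 65 − (15 + 7 + 21 + 18) gives (1,3) = 4.
From row 4, 65 − (3 + 17 + 14 + 6) gives (4,2) = 25.
The remaining cell in column 2 is (3,2) = 65 − 46 = 19.
The remaining cell in anti-diagonal is (2,4) = 65 − 63 = 2.
Row 2 must total 65; the given cells sum to 55, so (2,3) = 10.
From row 3, 65 − (22 + 19 + 11 + 5) gives (3,4) = 8.
Column 3: 4 + 10 + 11 + 17 + ? = 65, so (5,3) = 23.

23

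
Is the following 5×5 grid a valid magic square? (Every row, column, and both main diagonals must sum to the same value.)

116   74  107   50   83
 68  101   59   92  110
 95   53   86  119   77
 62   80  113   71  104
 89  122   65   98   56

Yes

Row 1: 116 + 74 + 107 + 50 + 83 = 430.
Row 2: 68 + 101 + 59 + 92 + 110 = 430.
Row 3: 95 + 53 + 86 + 119 + 77 = 430.
Row 4: 62 + 80 + 113 + 71 + 104 = 430.
Row 5: 89 + 122 + 65 + 98 + 56 = 430.
Column 1: 116 + 68 + 95 + 62 + 89 = 430.
Column 2: 74 + 101 + 53 + 80 + 122 = 430.
Column 3: 107 + 59 + 86 + 113 + 65 = 430.
Column 4: 50 + 92 + 119 + 71 + 98 = 430.
Column 5: 83 + 110 + 77 + 104 + 56 = 430.
Main diagonal: 116 + 101 + 86 + 71 + 56 = 430.
Anti-diagonal: 83 + 92 + 86 + 80 + 89 = 430.
All lines sum to 430.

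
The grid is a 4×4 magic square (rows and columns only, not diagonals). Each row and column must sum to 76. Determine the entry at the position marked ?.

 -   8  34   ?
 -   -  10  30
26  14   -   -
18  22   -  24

6

Row 4: 18 + 22 + 24 + ? = 76, so (4,3) = 12.
Column 2 must total 76; the given cells sum to 44, so (2,2) = 32.
Column 3 must total 76; the given cells sum to 56, so (3,3) = 20.
From row 2, 76 − (32 + 10 + 30) gives (2,1) = 4.
Row 3 must total 76; the given cells sum to 60, so (3,4) = 16.
From column 1, 76 − (4 + 26 + 18) gives (1,1) = 28.
Column 4: 30 + 16 + 24 + ? = 76, so (1,4) = 6.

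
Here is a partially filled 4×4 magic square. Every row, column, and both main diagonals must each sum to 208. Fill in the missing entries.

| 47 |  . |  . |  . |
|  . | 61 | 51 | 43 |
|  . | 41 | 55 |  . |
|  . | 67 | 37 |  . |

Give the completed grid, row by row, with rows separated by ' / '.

47 39 65 57 / 53 61 51 43 / 49 41 55 63 / 59 67 37 45

From row 2, 208 − (61 + 51 + 43) gives (2,1) = 53.
Using column 2: 61 + 41 + 67 + ? → (1,2) = 208 − 169 = 39.
Column 3 must total 208; the given cells sum to 143, so (1,3) = 65.
Using main diagonal: 47 + 61 + 55 + ? → (4,4) = 208 − 163 = 45.
Row 1 must total 208; the given cells sum to 151, so (1,4) = 57.
Row 4 must total 208; the given cells sum to 149, so (4,1) = 59.
Using column 1: 47 + 53 + 59 + ? → (3,1) = 208 − 159 = 49.
The remaining cell in column 4 is (3,4) = 208 − 145 = 63.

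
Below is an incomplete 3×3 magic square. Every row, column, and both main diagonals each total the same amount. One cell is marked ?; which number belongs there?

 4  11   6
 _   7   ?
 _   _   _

5

Row 1 is complete and sums to 21; that is the magic constant.
Using column 2: 11 + 7 + ? → (3,2) = 21 − 18 = 3.
The remaining cell in main diagonal is (3,3) = 21 − 11 = 10.
Using anti-diagonal: 6 + 7 + ? → (3,1) = 21 − 13 = 8.
Column 1 needs 21; the known cells sum to 12, so (2,1) = 9.
Column 3 needs 21; the known cells sum to 16, so (2,3) = 5.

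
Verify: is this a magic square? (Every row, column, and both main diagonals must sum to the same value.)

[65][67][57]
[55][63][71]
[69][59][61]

Row 1: 65 + 67 + 57 = 189.
Row 2: 55 + 63 + 71 = 189.
Row 3: 69 + 59 + 61 = 189.
Column 1: 65 + 55 + 69 = 189.
Column 2: 67 + 63 + 59 = 189.
Column 3: 57 + 71 + 61 = 189.
Main diagonal: 65 + 63 + 61 = 189.
Anti-diagonal: 57 + 63 + 69 = 189.
All lines sum to 189.

Yes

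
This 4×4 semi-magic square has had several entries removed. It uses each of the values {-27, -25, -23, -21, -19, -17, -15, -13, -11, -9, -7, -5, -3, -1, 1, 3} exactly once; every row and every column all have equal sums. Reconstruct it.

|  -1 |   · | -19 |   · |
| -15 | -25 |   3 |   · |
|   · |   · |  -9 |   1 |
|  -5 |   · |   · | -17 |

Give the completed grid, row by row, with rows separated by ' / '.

The 16 entries sum to -192, so each line sums to -192/4 = -48.
Using row 2: -15 + (-25) + 3 + ? → (2,4) = -48 − (-37) = -11.
Column 1 must total -48; the given cells sum to -21, so (3,1) = -27.
Using column 3: -19 + 3 + (-9) + ? → (4,3) = -48 − (-25) = -23.
Column 4 needs -48; the known cells sum to -27, so (1,4) = -21.
Row 1 needs -48; the known cells sum to -41, so (1,2) = -7.
Using row 3: -27 + (-9) + 1 + ? → (3,2) = -48 − (-35) = -13.
Using row 4: -5 + (-23) + (-17) + ? → (4,2) = -48 − (-45) = -3.

-1 -7 -19 -21 / -15 -25 3 -11 / -27 -13 -9 1 / -5 -3 -23 -17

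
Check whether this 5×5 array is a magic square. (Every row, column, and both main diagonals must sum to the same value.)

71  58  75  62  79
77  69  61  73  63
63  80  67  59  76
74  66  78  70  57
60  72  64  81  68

No — column 5 sums to 343 but row 5 sums to 345.

Row 1: 71 + 58 + 75 + 62 + 79 = 345.
Row 2: 77 + 69 + 61 + 73 + 63 = 343.
Row 3: 63 + 80 + 67 + 59 + 76 = 345.
Row 4: 74 + 66 + 78 + 70 + 57 = 345.
Row 5: 60 + 72 + 64 + 81 + 68 = 345.
Column 1: 71 + 77 + 63 + 74 + 60 = 345.
Column 2: 58 + 69 + 80 + 66 + 72 = 345.
Column 3: 75 + 61 + 67 + 78 + 64 = 345.
Column 4: 62 + 73 + 59 + 70 + 81 = 345.
Column 5: 79 + 63 + 76 + 57 + 68 = 343.
Main diagonal: 71 + 69 + 67 + 70 + 68 = 345.
Anti-diagonal: 79 + 73 + 67 + 66 + 60 = 345.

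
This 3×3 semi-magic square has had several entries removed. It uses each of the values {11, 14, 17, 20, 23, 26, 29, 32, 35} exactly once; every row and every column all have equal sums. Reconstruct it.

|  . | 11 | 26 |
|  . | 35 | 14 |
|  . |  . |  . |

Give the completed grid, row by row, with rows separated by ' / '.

The 9 entries sum to 207, so each line sums to 207/3 = 69.
Row 1: 11 + 26 + ? = 69, so (1,1) = 32.
Row 2 needs 69; the known cells sum to 49, so (2,1) = 20.
Using column 1: 32 + 20 + ? → (3,1) = 69 − 52 = 17.
Using column 2: 11 + 35 + ? → (3,2) = 69 − 46 = 23.
Column 3 needs 69; the known cells sum to 40, so (3,3) = 29.

32 11 26 / 20 35 14 / 17 23 29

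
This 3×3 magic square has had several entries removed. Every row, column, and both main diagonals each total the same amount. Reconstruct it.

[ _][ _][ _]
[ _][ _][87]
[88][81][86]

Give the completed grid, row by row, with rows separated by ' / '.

84 89 82 / 83 85 87 / 88 81 86

Row 3 is already complete: 88 + 81 + 86 = 255, so that is the magic constant.
Column 3 must total 255; the given cells sum to 173, so (1,3) = 82.
Using anti-diagonal: 82 + 88 + ? → (2,2) = 255 − 170 = 85.
Row 2: 85 + 87 + ? = 255, so (2,1) = 83.
Column 1 needs 255; the known cells sum to 171, so (1,1) = 84.
The remaining cell in column 2 is (1,2) = 255 − 166 = 89.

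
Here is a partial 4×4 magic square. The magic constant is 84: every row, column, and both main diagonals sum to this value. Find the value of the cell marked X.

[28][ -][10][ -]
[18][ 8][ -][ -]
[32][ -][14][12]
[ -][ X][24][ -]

From row 3, 84 − (32 + 14 + 12) gives (3,2) = 26.
Column 1 needs 84; the known cells sum to 78, so (4,1) = 6.
Column 3: 10 + 14 + 24 + ? = 84, so (2,3) = 36.
Using main diagonal: 28 + 8 + 14 + ? → (4,4) = 84 − 50 = 34.
Anti-diagonal must total 84; the given cells sum to 68, so (1,4) = 16.
The remaining cell in row 1 is (1,2) = 84 − 54 = 30.
Row 2 must total 84; the given cells sum to 62, so (2,4) = 22.
Row 4 must total 84; the given cells sum to 64, so (4,2) = 20.

20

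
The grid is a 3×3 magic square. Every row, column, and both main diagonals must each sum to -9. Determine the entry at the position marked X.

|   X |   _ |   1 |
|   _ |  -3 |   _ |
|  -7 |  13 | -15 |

Column 2 needs -9; the known cells sum to 10, so (1,2) = -19.
From column 3, -9 − (1 + (-15)) gives (2,3) = 5.
Main diagonal: -3 + (-15) + ? = -9, so (1,1) = 9.

9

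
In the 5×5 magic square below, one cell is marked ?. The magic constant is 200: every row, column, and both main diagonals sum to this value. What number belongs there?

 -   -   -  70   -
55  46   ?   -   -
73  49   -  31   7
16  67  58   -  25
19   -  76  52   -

Row 3 must total 200; the given cells sum to 160, so (3,3) = 40.
Using row 4: 16 + 67 + 58 + 25 + ? → (4,4) = 200 − 166 = 34.
Using column 1: 55 + 73 + 16 + 19 + ? → (1,1) = 200 − 163 = 37.
Using column 4: 70 + 31 + 34 + 52 + ? → (2,4) = 200 − 187 = 13.
Main diagonal must total 200; the given cells sum to 157, so (5,5) = 43.
The remaining cell in anti-diagonal is (1,5) = 200 − 139 = 61.
The remaining cell in row 5 is (5,2) = 200 − 190 = 10.
Using column 2: 46 + 49 + 67 + 10 + ? → (1,2) = 200 − 172 = 28.
Using column 5: 61 + 7 + 25 + 43 + ? → (2,5) = 200 − 136 = 64.
The remaining cell in row 1 is (1,3) = 200 − 196 = 4.
From row 2, 200 − (55 + 46 + 13 + 64) gives (2,3) = 22.

22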